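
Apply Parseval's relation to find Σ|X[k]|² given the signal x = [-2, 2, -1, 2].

Parseval: Σ|x[n]|² = (1/N)Σ|X[k]|², so Σ|X[k]|² = N·Σ|x[n]|² = 4·13.0000

Σ|X[k]|² = N·Σ|x[n]|² = 4·13.0000 = 52.0000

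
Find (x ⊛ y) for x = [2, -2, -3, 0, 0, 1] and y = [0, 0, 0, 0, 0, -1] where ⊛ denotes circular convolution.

(x ⊛ y)[n] = Σ(m=0 to 5) x[m] · y[(n-m) mod 6]

Computing each output sample:
(x ⊛ y)[0] = 2
(x ⊛ y)[1] = 3
(x ⊛ y)[2] = 0
(x ⊛ y)[3] = 0
(x ⊛ y)[4] = -1
(x ⊛ y)[5] = -2

x ⊛ y = [2, 3, 0, 0, -1, -2]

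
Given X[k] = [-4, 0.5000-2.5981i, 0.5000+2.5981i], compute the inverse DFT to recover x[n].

x[n] = (1/3) Σ(k=0 to 2) X[k] · e^(2πikn/3)

Computing each x[n]:
x[0] = -1
x[1] = 0
x[2] = -3

x = [-1, 0, -3]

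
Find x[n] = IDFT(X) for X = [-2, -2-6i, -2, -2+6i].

x[n] = (1/4) Σ(k=0 to 3) X[k] · e^(2πikn/4)

Computing each x[n]:
x[0] = -2
x[1] = 3
x[2] = 0
x[3] = -3

x = [-2, 3, 0, -3]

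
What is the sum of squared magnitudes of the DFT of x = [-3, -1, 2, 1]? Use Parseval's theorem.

Parseval: Σ|x[n]|² = (1/N)Σ|X[k]|², so Σ|X[k]|² = N·Σ|x[n]|² = 4·15.0000

Σ|X[k]|² = N·Σ|x[n]|² = 4·15.0000 = 60.0000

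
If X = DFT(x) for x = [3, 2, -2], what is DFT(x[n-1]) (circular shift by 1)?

Time shift by 1: X_shifted[k] = ω_3^(1k) · X[k]
Shifted x = [-2, 3, 2]

DFT(x[n-1]) = [3, -4.5000-0.8660i, -4.5000+0.8660i]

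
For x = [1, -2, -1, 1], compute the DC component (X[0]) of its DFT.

X[0] = Σ(n=0 to 3) x[n] · ω_4^0 = Σ x[n]
= (1) + (-2) + (-1) + (1)

X[0] = -1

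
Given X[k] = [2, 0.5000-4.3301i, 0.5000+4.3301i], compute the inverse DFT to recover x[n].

x[n] = (1/3) Σ(k=0 to 2) X[k] · e^(2πikn/3)

Computing each x[n]:
x[0] = 1
x[1] = 3
x[2] = -2

x = [1, 3, -2]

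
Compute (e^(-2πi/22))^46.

Since ω_22^22 = 1, powers reduce modulo 22.
46 mod 22 = 2
So ω_22^46 = ω_22^2 = e^(-2πi·2/22)

ω_22^46 = ω_22^2 = 0.8413-0.5406i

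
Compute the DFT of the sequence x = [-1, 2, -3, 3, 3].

X[k] = Σ(n=0 to 4) x[n] · ω_5^(nk)
where ω_5 = e^(-2πi/5)

Computing each X[k]:
X[0] = 4
X[1] = 0.5451+4.4778i
X[2] = -5.0451-5.1186i
X[3] = -5.0451+5.1186i
X[4] = 0.5451-4.4778i

X = [4, 0.5451+4.4778i, -5.0451-5.1186i, -5.0451+5.1186i, 0.5451-4.4778i]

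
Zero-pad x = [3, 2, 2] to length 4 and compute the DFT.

Original 3-point DFT: [7, 1, 1]
Zero-padded 4-point DFT provides frequency interpolation.

DFT_4([x, 0, ...]) = [7, 1-2i, 3, 1+2i]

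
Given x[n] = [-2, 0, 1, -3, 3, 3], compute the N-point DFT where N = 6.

X[k] = Σ(n=0 to 5) x[n] · ω_6^(nk)
where ω_6 = e^(-2πi/6)

Computing each X[k]:
X[0] = 2
X[1] = 0.5000+4.3301i
X[2] = -8.5000+0.8660i
X[3] = 2
X[4] = -8.5000-0.8660i
X[5] = 0.5000-4.3301i

X = [2, 0.5000+4.3301i, -8.5000+0.8660i, 2, -8.5000-0.8660i, 0.5000-4.3301i]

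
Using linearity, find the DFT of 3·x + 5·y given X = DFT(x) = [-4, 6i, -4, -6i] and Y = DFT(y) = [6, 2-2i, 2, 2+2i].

By linearity: DFT(3x + 5y) = 3·DFT(x) + 5·DFT(y)
= 3·[-4, 6i, -4, -6i] + 5·[6, 2-2i, 2, 2+2i]

Computing element-wise:
Z[0] = 3·(-4) + 5·(6) = 18
Z[1] = 3·(6i) + 5·(2-2i) = 10+8i
Z[2] = 3·(-4) + 5·(2) = -2
Z[3] = 3·(-6i) + 5·(2+2i) = 10-8i

DFT(3x + 5y) = 3·X + 5·Y = [18, 10+8i, -2, 10-8i]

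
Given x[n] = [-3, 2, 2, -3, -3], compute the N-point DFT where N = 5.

X[k] = Σ(n=0 to 4) x[n] · ω_5^(nk)
where ω_5 = e^(-2πi/5)

Computing each X[k]:
X[0] = -5
X[1] = -2.5000-7.6942i
X[2] = -2.5000+1.8164i
X[3] = -2.5000-1.8164i
X[4] = -2.5000+7.6942i

X = [-5, -2.5000-7.6942i, -2.5000+1.8164i, -2.5000-1.8164i, -2.5000+7.6942i]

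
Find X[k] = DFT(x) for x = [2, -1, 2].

X[k] = Σ(n=0 to 2) x[n] · ω_3^(nk)
where ω_3 = e^(-2πi/3)

Computing each X[k]:
X[0] = 3
X[1] = 1.5000+2.5981i
X[2] = 1.5000-2.5981i

X = [3, 1.5000+2.5981i, 1.5000-2.5981i]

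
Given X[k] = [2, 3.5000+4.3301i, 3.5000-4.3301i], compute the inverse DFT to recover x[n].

x[n] = (1/3) Σ(k=0 to 2) X[k] · e^(2πikn/3)

Computing each x[n]:
x[0] = 3
x[1] = -3
x[2] = 2

x = [3, -3, 2]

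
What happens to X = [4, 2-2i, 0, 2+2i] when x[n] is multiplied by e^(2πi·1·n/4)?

Modulation property: DFT(ω_4^(-1n)·x[n]) = X[(k-1) mod 4], so circularly shift X by 1 positions.

X[k-1] = [2+2i, 4, 2-2i, 0]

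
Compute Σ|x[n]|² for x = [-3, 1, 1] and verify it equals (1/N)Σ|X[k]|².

Time domain:
Σ|x[n]|² = |-3|² + |1|² + |1|² = 11.0000

Frequency domain:
(1/3)Σ|X[k]|² = (1/3)(|-1|² + |-4|² + |-4|²) = (1/3)·33.0000 = 11.0000

Both sides agree, confirming Parseval's theorem.

Σ|x[n]|² = (1/N)Σ|X[k]|² = 11.0000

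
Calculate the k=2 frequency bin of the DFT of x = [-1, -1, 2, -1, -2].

X[2] = Σ(n=0 to 4) x[n] · ω_5^(2n) where ω_5 = e^(-2πi/5)
= (-1)·ω_5^0 + (-1)·ω_5^2 + (2)·ω_5^4 + (-1)·ω_5^6 + (-2)·ω_5^8

X[2] = 1.7361+2.2654i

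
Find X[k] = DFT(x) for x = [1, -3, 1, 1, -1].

X[k] = Σ(n=0 to 4) x[n] · ω_5^(nk)
where ω_5 = e^(-2πi/5)

Computing each X[k]:
X[0] = -1
X[1] = -1.8541+1.9021i
X[2] = 4.8541+1.1756i
X[3] = 4.8541-1.1756i
X[4] = -1.8541-1.9021i

X = [-1, -1.8541+1.9021i, 4.8541+1.1756i, 4.8541-1.1756i, -1.8541-1.9021i]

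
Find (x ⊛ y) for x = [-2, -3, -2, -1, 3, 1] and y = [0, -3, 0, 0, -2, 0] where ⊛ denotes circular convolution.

(x ⊛ y)[n] = Σ(m=0 to 5) x[m] · y[(n-m) mod 6]

Computing each output sample:
(x ⊛ y)[0] = 1
(x ⊛ y)[1] = 8
(x ⊛ y)[2] = 3
(x ⊛ y)[3] = 4
(x ⊛ y)[4] = 7
(x ⊛ y)[5] = -3

x ⊛ y = [1, 8, 3, 4, 7, -3]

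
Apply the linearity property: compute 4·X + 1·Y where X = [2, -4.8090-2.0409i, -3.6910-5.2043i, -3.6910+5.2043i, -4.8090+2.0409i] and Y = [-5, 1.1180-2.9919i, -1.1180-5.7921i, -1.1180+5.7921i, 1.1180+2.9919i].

By linearity: DFT(4x + 1y) = 4·DFT(x) + 1·DFT(y)
= 4·[2, -4.8090-2.0409i, -3.6910-5.2043i, -3.6910+5.2043i, -4.8090+2.0409i] + 1·[-5, 1.1180-2.9919i, -1.1180-5.7921i, -1.1180+5.7921i, 1.1180+2.9919i]

Computing element-wise:
Z[0] = 4·(2) + 1·(-5) = 3
Z[1] = 4·(-4.8090-2.0409i) + 1·(1.1180-2.9919i) = -18.1180-11.1555i
Z[2] = 4·(-3.6910-5.2043i) + 1·(-1.1180-5.7921i) = -15.8820-26.6093i
Z[3] = 4·(-3.6910+5.2043i) + 1·(-1.1180+5.7921i) = -15.8820+26.6093i
Z[4] = 4·(-4.8090+2.0409i) + 1·(1.1180+2.9919i) = -18.1180+11.1555i

DFT(4x + 1y) = 4·X + 1·Y = [3, -18.1180-11.1555i, -15.8820-26.6093i, -15.8820+26.6093i, -18.1180+11.1555i]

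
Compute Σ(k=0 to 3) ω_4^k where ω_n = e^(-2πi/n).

Sum of all nth roots of unity equals 0 for n > 1 (geometric series with r ≠ 1).

0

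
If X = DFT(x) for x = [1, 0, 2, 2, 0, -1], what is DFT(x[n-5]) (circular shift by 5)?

Time shift by 5: X_shifted[k] = ω_6^(5k) · X[k]
Shifted x = [0, 2, 2, 0, -1, 1]

DFT(x[n-5]) = [4, 1.0000-3.4641i, -2.0000+1.7321i, -2, -2.0000-1.7321i, 1.0000+3.4641i]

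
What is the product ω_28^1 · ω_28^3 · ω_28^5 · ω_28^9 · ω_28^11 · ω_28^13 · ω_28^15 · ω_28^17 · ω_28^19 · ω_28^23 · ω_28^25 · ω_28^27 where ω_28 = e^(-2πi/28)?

The primitive 28th roots of unity are ω_28^k for k coprime to 28: k ∈ {1, 3, 5, 9, 11, 13, 15, 17, 19, 23, 25, 27}
Their product equals the constant term of the cyclotomic polynomial Φ_28(x) up to sign.
For n ≥ 3, the product of all primitive nth roots of unity is 1. (For n=1 it is 1; for n=2 it is -1.)

1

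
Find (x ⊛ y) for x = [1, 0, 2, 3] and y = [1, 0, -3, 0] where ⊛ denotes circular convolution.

(x ⊛ y)[n] = Σ(m=0 to 3) x[m] · y[(n-m) mod 4]

Computing each output sample:
(x ⊛ y)[0] = -5
(x ⊛ y)[1] = -9
(x ⊛ y)[2] = -1
(x ⊛ y)[3] = 3

x ⊛ y = [-5, -9, -1, 3]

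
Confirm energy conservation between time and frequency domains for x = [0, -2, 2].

Time domain:
Σ|x[n]|² = |0|² + |-2|² + |2|² = 8.0000

Frequency domain:
(1/3)Σ|X[k]|² = (1/3)(|0|² + |3.4641i|² + |-3.4641i|²) = (1/3)·24.0000 = 8.0000

Both sides agree, confirming Parseval's theorem.

Σ|x[n]|² = (1/N)Σ|X[k]|² = 8.0000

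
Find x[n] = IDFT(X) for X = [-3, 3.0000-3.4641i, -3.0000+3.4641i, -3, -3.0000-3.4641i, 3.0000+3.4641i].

x[n] = (1/6) Σ(k=0 to 5) X[k] · e^(2πikn/6)

Computing each x[n]:
x[0] = -1
x[1] = 1
x[2] = 1
x[3] = -2
x[4] = -3
x[5] = 1

x = [-1, 1, 1, -2, -3, 1]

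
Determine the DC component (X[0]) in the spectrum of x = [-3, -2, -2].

X[0] = Σ(n=0 to 2) x[n] · ω_3^0 = Σ x[n]
= (-3) + (-2) + (-2)

X[0] = -7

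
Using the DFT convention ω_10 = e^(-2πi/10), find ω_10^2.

ω_10^2 = e^(-2πi·2/10)
= cos(-2π·2/10) + i·sin(-2π·2/10)
= cos(-4π/10) + i·sin(-4π/10)

ω_10^2 = cos(-4π/10) + i·sin(-4π/10) = 0.3090-0.9511i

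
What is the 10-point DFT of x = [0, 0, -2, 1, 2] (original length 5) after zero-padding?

Original 5-point DFT: [1, 1.4271+3.6655i, -1.9271-1.6776i, -1.9271+1.6776i, 1.4271-3.6655i]
Zero-padded 10-point DFT provides frequency interpolation.

DFT_10([x, 0, ...]) = [1, -2.5451-0.2245i, 1.4271+3.6655i, 3.0451-2.4899i, -1.9271-1.6776i, -1, -1.9271+1.6776i, 3.0451+2.4899i, 1.4271-3.6655i, -2.5451+0.2245i]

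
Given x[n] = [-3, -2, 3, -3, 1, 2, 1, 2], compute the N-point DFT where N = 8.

X[k] = Σ(n=0 to 7) x[n] · ω_8^(nk)
where ω_8 = e^(-2πi/8)

Computing each X[k]:
X[0] = 1
X[1] = -3.2929+4.3640i
X[2] = -6-1i
X[3] = -4.7071+8.3640i
X[4] = 3
X[5] = -4.7071-8.3640i
X[6] = -6+1i
X[7] = -3.2929-4.3640i

X = [1, -3.2929+4.3640i, -6-1i, -4.7071+8.3640i, 3, -4.7071-8.3640i, -6+1i, -3.2929-4.3640i]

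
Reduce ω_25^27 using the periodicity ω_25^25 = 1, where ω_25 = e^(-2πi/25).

Since ω_25^25 = 1, powers reduce modulo 25.
27 mod 25 = 2
So ω_25^27 = ω_25^2 = e^(-2πi·2/25)

ω_25^27 = ω_25^2 = 0.8763-0.4818i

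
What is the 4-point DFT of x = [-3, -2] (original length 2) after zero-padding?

Original 2-point DFT: [-5, -1]
Zero-padded 4-point DFT provides frequency interpolation.

DFT_4([x, 0, ...]) = [-5, -3+2i, -1, -3-2i]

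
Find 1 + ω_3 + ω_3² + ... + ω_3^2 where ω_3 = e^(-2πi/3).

Sum of all nth roots of unity equals 0 for n > 1 (geometric series with r ≠ 1).

0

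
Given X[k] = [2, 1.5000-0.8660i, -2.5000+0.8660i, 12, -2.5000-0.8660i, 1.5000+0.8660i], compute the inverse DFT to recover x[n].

x[n] = (1/6) Σ(k=0 to 5) X[k] · e^(2πikn/6)

Computing each x[n]:
x[0] = 2
x[1] = -1
x[2] = 3
x[3] = -3
x[4] = 2
x[5] = -1

x = [2, -1, 3, -3, 2, -1]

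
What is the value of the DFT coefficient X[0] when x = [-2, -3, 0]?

X[0] = Σ(n=0 to 2) x[n] · ω_3^0 = Σ x[n]
= (-2) + (-3) + (0)

X[0] = -5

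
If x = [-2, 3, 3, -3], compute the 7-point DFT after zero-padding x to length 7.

Original 4-point DFT: [1, -5-6i, 1, -5+6i]
Zero-padded 7-point DFT provides frequency interpolation.

DFT_7([x, 0, ...]) = [1, 1.9058-3.9686i, -7.2409-3.9686i, -2.1649+3.9686i, -2.1649-3.9686i, -7.2409+3.9686i, 1.9058+3.9686i]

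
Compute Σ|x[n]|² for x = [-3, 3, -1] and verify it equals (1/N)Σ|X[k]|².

Time domain:
Σ|x[n]|² = |-3|² + |3|² + |-1|² = 19.0000

Frequency domain:
(1/3)Σ|X[k]|² = (1/3)(|-1|² + |-4.0000-3.4641i|² + |-4.0000+3.4641i|²) = (1/3)·57.0000 = 19.0000

Both sides agree, confirming Parseval's theorem.

Σ|x[n]|² = (1/N)Σ|X[k]|² = 19.0000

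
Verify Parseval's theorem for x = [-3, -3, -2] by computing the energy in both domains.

Time domain:
Σ|x[n]|² = |-3|² + |-3|² + |-2|² = 22.0000

Frequency domain:
(1/3)Σ|X[k]|² = (1/3)(|-8|² + |-0.5000+0.8660i|² + |-0.5000-0.8660i|²) = (1/3)·66.0000 = 22.0000

Both sides agree, confirming Parseval's theorem.

Σ|x[n]|² = (1/N)Σ|X[k]|² = 22.0000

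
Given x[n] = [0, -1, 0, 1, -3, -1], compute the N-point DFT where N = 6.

X[k] = Σ(n=0 to 5) x[n] · ω_6^(nk)
where ω_6 = e^(-2πi/6)

Computing each X[k]:
X[0] = -4
X[1] = -0.5000-2.5981i
X[2] = 3.5000+2.5981i
X[3] = -2
X[4] = 3.5000-2.5981i
X[5] = -0.5000+2.5981i

X = [-4, -0.5000-2.5981i, 3.5000+2.5981i, -2, 3.5000-2.5981i, -0.5000+2.5981i]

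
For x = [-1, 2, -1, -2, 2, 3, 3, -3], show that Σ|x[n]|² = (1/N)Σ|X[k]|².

Time domain:
Σ|x[n]|² = |-1|² + |2|² + |-1|² + |-2|² + |2|² + |3|² + |3|² + |-3|² = 41.0000

Frequency domain:
(1/8)Σ|X[k]|² = (1/8)(|3|² + |-4.4142+4.0000i|² + |-1-10i|² + |-1.5858-4.0000i|² + |3|² + |-1.5858+4.0000i|² + |-1+10i|² + |-4.4142-4.0000i|²) = (1/8)·328.0000 = 41.0000

Both sides agree, confirming Parseval's theorem.

Σ|x[n]|² = (1/N)Σ|X[k]|² = 41.0000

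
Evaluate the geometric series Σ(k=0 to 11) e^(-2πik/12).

Sum of all nth roots of unity equals 0 for n > 1 (geometric series with r ≠ 1).

0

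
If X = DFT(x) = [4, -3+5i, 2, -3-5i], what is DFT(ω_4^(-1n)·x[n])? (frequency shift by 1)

Modulation property: DFT(ω_4^(-1n)·x[n]) = X[(k-1) mod 4], so circularly shift X by 1 positions.

X[k-1] = [-3-5i, 4, -3+5i, 2]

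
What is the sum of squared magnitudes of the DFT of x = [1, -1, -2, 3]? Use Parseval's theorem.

Parseval: Σ|x[n]|² = (1/N)Σ|X[k]|², so Σ|X[k]|² = N·Σ|x[n]|² = 4·15.0000

Σ|X[k]|² = N·Σ|x[n]|² = 4·15.0000 = 60.0000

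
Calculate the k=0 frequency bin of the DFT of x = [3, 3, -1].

X[0] = Σ(n=0 to 2) x[n] · ω_3^0 = Σ x[n]
= (3) + (3) + (-1)

X[0] = 5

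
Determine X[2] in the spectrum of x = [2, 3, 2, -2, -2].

X[2] = Σ(n=0 to 4) x[n] · ω_5^(2n) where ω_5 = e^(-2πi/5)
= (2)·ω_5^0 + (3)·ω_5^2 + (2)·ω_5^4 + (-2)·ω_5^6 + (-2)·ω_5^8

X[2] = 1.1910+0.8653i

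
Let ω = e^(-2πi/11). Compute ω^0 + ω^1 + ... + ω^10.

Sum of all nth roots of unity equals 0 for n > 1 (geometric series with r ≠ 1).

0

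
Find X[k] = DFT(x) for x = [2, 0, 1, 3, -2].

X[k] = Σ(n=0 to 4) x[n] · ω_5^(nk)
where ω_5 = e^(-2πi/5)

Computing each X[k]:
X[0] = 4
X[1] = -1.8541-0.7265i
X[2] = 4.8541-3.0777i
X[3] = 4.8541+3.0777i
X[4] = -1.8541+0.7265i

X = [4, -1.8541-0.7265i, 4.8541-3.0777i, 4.8541+3.0777i, -1.8541+0.7265i]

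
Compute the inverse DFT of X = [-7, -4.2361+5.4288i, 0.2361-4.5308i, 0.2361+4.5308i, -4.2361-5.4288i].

x[n] = (1/5) Σ(k=0 to 4) X[k] · e^(2πikn/5)

Computing each x[n]:
x[0] = -3
x[1] = -3
x[2] = -3
x[3] = 3
x[4] = -1

x = [-3, -3, -3, 3, -1]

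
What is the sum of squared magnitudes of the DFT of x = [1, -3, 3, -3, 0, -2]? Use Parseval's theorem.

Parseval: Σ|x[n]|² = (1/N)Σ|X[k]|², so Σ|X[k]|² = N·Σ|x[n]|² = 6·32.0000

Σ|X[k]|² = N·Σ|x[n]|² = 6·32.0000 = 192.0000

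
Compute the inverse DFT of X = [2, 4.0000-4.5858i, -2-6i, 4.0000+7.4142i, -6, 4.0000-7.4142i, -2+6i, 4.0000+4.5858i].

x[n] = (1/8) Σ(k=0 to 7) X[k] · e^(2πikn/8)

Computing each x[n]:
x[0] = 1
x[1] = 2
x[2] = 3
x[3] = -1
x[4] = -3
x[5] = 3
x[6] = -3
x[7] = 0

x = [1, 2, 3, -1, -3, 3, -3, 0]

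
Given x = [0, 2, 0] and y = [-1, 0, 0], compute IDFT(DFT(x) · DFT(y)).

(x ⊛ y)[n] = Σ(m=0 to 2) x[m] · y[(n-m) mod 3]

Computing each output sample:
(x ⊛ y)[0] = 0
(x ⊛ y)[1] = -2
(x ⊛ y)[2] = 0

x ⊛ y = [0, -2, 0]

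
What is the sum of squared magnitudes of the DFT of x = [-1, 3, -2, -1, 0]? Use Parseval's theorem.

Parseval: Σ|x[n]|² = (1/N)Σ|X[k]|², so Σ|X[k]|² = N·Σ|x[n]|² = 5·15.0000

Σ|X[k]|² = N·Σ|x[n]|² = 5·15.0000 = 75.0000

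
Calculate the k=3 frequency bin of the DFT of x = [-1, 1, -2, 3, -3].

X[3] = Σ(n=0 to 4) x[n] · ω_5^(3n) where ω_5 = e^(-2πi/5)
= (-1)·ω_5^0 + (1)·ω_5^3 + (-2)·ω_5^6 + (3)·ω_5^9 + (-3)·ω_5^12

X[3] = 0.9271+7.1064i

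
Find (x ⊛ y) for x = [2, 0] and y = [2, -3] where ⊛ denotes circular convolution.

(x ⊛ y)[n] = Σ(m=0 to 1) x[m] · y[(n-m) mod 2]

Computing each output sample:
(x ⊛ y)[0] = 4
(x ⊛ y)[1] = -6

x ⊛ y = [4, -6]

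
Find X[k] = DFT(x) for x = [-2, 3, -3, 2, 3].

X[k] = Σ(n=0 to 4) x[n] · ω_5^(nk)
where ω_5 = e^(-2πi/5)

Computing each X[k]:
X[0] = 3
X[1] = 0.6631+2.9389i
X[2] = -7.1631-4.7553i
X[3] = -7.1631+4.7553i
X[4] = 0.6631-2.9389i

X = [3, 0.6631+2.9389i, -7.1631-4.7553i, -7.1631+4.7553i, 0.6631-2.9389i]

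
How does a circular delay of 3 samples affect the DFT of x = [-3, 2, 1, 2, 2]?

Time shift by 3: X_shifted[k] = ω_5^(3k) · X[k]
Shifted x = [1, 2, 2, -3, 2]

DFT(x[n-3]) = [4, 3.0451-2.9389i, -2.5451+4.7553i, -2.5451-4.7553i, 3.0451+2.9389i]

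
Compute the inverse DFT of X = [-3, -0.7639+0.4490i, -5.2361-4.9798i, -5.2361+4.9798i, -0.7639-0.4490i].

x[n] = (1/5) Σ(k=0 to 4) X[k] · e^(2πikn/5)

Computing each x[n]:
x[0] = -3
x[1] = 2
x[2] = -3
x[3] = 1
x[4] = 0

x = [-3, 2, -3, 1, 0]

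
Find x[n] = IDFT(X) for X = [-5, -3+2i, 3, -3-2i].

x[n] = (1/4) Σ(k=0 to 3) X[k] · e^(2πikn/4)

Computing each x[n]:
x[0] = -2
x[1] = -3
x[2] = 1
x[3] = -1

x = [-2, -3, 1, -1]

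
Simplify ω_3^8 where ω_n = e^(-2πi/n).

Since ω_3^3 = 1, powers reduce modulo 3.
8 mod 3 = 2
So ω_3^8 = ω_3^2 = e^(-2πi·2/3)

ω_3^8 = ω_3^2 = -0.5000+0.8660i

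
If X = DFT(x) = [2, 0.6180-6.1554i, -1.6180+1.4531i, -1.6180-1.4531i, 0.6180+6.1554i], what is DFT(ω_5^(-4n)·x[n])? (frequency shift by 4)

Modulation property: DFT(ω_5^(-4n)·x[n]) = X[(k-4) mod 5], so circularly shift X by 4 positions.

X[k-4] = [0.6180-6.1554i, -1.6180+1.4531i, -1.6180-1.4531i, 0.6180+6.1554i, 2]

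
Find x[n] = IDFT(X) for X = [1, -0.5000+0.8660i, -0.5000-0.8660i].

x[n] = (1/3) Σ(k=0 to 2) X[k] · e^(2πikn/3)

Computing each x[n]:
x[0] = 0
x[1] = 0
x[2] = 1

x = [0, 0, 1]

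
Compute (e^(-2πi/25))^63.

Since ω_25^25 = 1, powers reduce modulo 25.
63 mod 25 = 13
So ω_25^63 = ω_25^13 = e^(-2πi·13/25)

ω_25^63 = ω_25^13 = -0.9921+0.1253i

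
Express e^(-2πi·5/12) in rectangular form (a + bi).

ω_12^5 = e^(-2πi·5/12)
= cos(-2π·5/12) + i·sin(-2π·5/12)
= cos(-10π/12) + i·sin(-10π/12)

ω_12^5 = cos(-10π/12) + i·sin(-10π/12) = -0.8660-0.5000i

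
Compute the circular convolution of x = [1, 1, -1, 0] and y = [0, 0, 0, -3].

(x ⊛ y)[n] = Σ(m=0 to 3) x[m] · y[(n-m) mod 4]

Computing each output sample:
(x ⊛ y)[0] = -3
(x ⊛ y)[1] = 3
(x ⊛ y)[2] = 0
(x ⊛ y)[3] = -3

x ⊛ y = [-3, 3, 0, -3]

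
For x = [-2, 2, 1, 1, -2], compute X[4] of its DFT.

X[4] = Σ(n=0 to 4) x[n] · ω_5^(4n) where ω_5 = e^(-2πi/5)
= (-2)·ω_5^0 + (2)·ω_5^4 + (1)·ω_5^8 + (1)·ω_5^12 + (-2)·ω_5^16

X[4] = -3.6180+3.8042i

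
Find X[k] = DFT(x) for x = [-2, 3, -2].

X[k] = Σ(n=0 to 2) x[n] · ω_3^(nk)
where ω_3 = e^(-2πi/3)

Computing each X[k]:
X[0] = -1
X[1] = -2.5000-4.3301i
X[2] = -2.5000+4.3301i

X = [-1, -2.5000-4.3301i, -2.5000+4.3301i]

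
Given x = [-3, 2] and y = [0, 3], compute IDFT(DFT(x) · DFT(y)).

(x ⊛ y)[n] = Σ(m=0 to 1) x[m] · y[(n-m) mod 2]

Computing each output sample:
(x ⊛ y)[0] = 6
(x ⊛ y)[1] = -9

x ⊛ y = [6, -9]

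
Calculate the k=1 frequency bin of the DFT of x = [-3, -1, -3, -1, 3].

X[1] = Σ(n=0 to 4) x[n] · ω_5^(1n) where ω_5 = e^(-2πi/5)
= (-3)·ω_5^0 + (-1)·ω_5^1 + (-3)·ω_5^2 + (-1)·ω_5^3 + (3)·ω_5^4

X[1] = 0.8541+4.9798i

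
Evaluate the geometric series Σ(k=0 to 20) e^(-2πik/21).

Sum of all nth roots of unity equals 0 for n > 1 (geometric series with r ≠ 1).

0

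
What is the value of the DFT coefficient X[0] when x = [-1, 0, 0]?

X[0] = Σ(n=0 to 2) x[n] · ω_3^0 = Σ x[n]
= (-1) + (0) + (0)

X[0] = -1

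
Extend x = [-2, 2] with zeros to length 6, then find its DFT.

Original 2-point DFT: [0, -4]
Zero-padded 6-point DFT provides frequency interpolation.

DFT_6([x, 0, ...]) = [0, -1.0000-1.7321i, -3.0000-1.7321i, -4, -3.0000+1.7321i, -1.0000+1.7321i]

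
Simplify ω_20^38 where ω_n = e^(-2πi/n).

Since ω_20^20 = 1, powers reduce modulo 20.
38 mod 20 = 18
So ω_20^38 = ω_20^18 = e^(-2πi·18/20)

ω_20^38 = ω_20^18 = 0.8090+0.5878i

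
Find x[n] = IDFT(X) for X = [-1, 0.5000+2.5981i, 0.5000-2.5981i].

x[n] = (1/3) Σ(k=0 to 2) X[k] · e^(2πikn/3)

Computing each x[n]:
x[0] = 0
x[1] = -2
x[2] = 1

x = [0, -2, 1]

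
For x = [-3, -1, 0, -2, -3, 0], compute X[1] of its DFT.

X[1] = Σ(n=0 to 5) x[n] · ω_6^(1n) where ω_6 = e^(-2πi/6)
= (-3)·ω_6^0 + (-1)·ω_6^1 + (0)·ω_6^2 + (-2)·ω_6^3 + (-3)·ω_6^4 + (0)·ω_6^5

X[1] = -1.7321i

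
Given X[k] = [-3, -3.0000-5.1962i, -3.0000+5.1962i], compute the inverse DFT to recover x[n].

x[n] = (1/3) Σ(k=0 to 2) X[k] · e^(2πikn/3)

Computing each x[n]:
x[0] = -3
x[1] = 3
x[2] = -3

x = [-3, 3, -3]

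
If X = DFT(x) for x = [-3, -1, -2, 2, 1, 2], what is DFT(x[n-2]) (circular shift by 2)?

Time shift by 2: X_shifted[k] = ω_6^(2k) · X[k]
Shifted x = [1, 2, -3, -1, -2, 2]

DFT(x[n-2]) = [-1, 6.5000+0.8660i, 0.5000-0.8660i, -7, 0.5000+0.8660i, 6.5000-0.8660i]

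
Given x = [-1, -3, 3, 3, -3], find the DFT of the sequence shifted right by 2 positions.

Time shift by 2: X_shifted[k] = ω_5^(2k) · X[k]
Shifted x = [3, -3, -1, -3, 3]

DFT(x[n-2]) = [-1, 6.2361+4.5308i, 1.7639+5.4288i, 1.7639-5.4288i, 6.2361-4.5308i]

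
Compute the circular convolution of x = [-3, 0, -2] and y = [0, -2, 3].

(x ⊛ y)[n] = Σ(m=0 to 2) x[m] · y[(n-m) mod 3]

Computing each output sample:
(x ⊛ y)[0] = 4
(x ⊛ y)[1] = 0
(x ⊛ y)[2] = -9

x ⊛ y = [4, 0, -9]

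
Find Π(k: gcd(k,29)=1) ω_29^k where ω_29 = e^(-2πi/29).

The primitive 29th roots of unity are ω_29^k for k coprime to 29: k ∈ {1, 2, 3, 4, 5, 6, 7, 8, 9, 10, 11, 12, 13, 14, 15, 16, 17, 18, 19, 20, 21, 22, 23, 24, 25, 26, 27, 28}
Their product equals the constant term of the cyclotomic polynomial Φ_29(x) up to sign.
For n ≥ 3, the product of all primitive nth roots of unity is 1. (For n=1 it is 1; for n=2 it is -1.)

1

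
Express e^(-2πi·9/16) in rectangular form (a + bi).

ω_16^9 = e^(-2πi·9/16)
= cos(-2π·9/16) + i·sin(-2π·9/16)
= cos(-18π/16) + i·sin(-18π/16)

ω_16^9 = cos(-18π/16) + i·sin(-18π/16) = -0.9239+0.3827i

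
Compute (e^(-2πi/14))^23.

Since ω_14^14 = 1, powers reduce modulo 14.
23 mod 14 = 9
So ω_14^23 = ω_14^9 = e^(-2πi·9/14)

ω_14^23 = ω_14^9 = -0.6235+0.7818i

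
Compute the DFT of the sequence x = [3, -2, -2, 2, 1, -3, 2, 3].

X[k] = Σ(n=0 to 7) x[n] · ω_8^(nk)
where ω_8 = e^(-2πi/8)

Computing each X[k]:
X[0] = 4
X[1] = 3.4142+4.0000i
X[2] = 4+10i
X[3] = 0.5858-4.0000i
X[4] = 4
X[5] = 0.5858+4.0000i
X[6] = 4-10i
X[7] = 3.4142-4.0000i

X = [4, 3.4142+4.0000i, 4+10i, 0.5858-4.0000i, 4, 0.5858+4.0000i, 4-10i, 3.4142-4.0000i]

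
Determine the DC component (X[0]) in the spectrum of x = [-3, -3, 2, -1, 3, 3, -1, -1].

X[0] = Σ(n=0 to 7) x[n] · ω_8^0 = Σ x[n]
= (-3) + (-3) + (2) + (-1) + (3) + (3) + (-1) + (-1)

X[0] = -1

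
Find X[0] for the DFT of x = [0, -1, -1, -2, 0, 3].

X[0] = Σ(n=0 to 5) x[n] · ω_6^0 = Σ x[n]
= (0) + (-1) + (-1) + (-2) + (0) + (3)

X[0] = -1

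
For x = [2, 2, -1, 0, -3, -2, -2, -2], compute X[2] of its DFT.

X[2] = Σ(n=0 to 7) x[n] · ω_8^(2n) where ω_8 = e^(-2πi/8)
= (2)·ω_8^0 + (2)·ω_8^2 + (-1)·ω_8^4 + (0)·ω_8^6 + (-3)·ω_8^8 + (-2)·ω_8^10 + (-2)·ω_8^12 + (-2)·ω_8^14

X[2] = 2-2i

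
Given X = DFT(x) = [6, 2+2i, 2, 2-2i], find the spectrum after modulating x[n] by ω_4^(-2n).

Modulation property: DFT(ω_4^(-2n)·x[n]) = X[(k-2) mod 4], so circularly shift X by 2 positions.

X[k-2] = [2, 2-2i, 6, 2+2i]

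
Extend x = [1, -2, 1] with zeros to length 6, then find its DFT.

Original 3-point DFT: [0, 1.5000+2.5981i, 1.5000-2.5981i]
Zero-padded 6-point DFT provides frequency interpolation.

DFT_6([x, 0, ...]) = [0, -0.5000+0.8660i, 1.5000+2.5981i, 4, 1.5000-2.5981i, -0.5000-0.8660i]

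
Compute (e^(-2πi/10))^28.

Since ω_10^10 = 1, powers reduce modulo 10.
28 mod 10 = 8
So ω_10^28 = ω_10^8 = e^(-2πi·8/10)

ω_10^28 = ω_10^8 = 0.3090+0.9511i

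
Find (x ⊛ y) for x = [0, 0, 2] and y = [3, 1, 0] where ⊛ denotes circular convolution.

(x ⊛ y)[n] = Σ(m=0 to 2) x[m] · y[(n-m) mod 3]

Computing each output sample:
(x ⊛ y)[0] = 2
(x ⊛ y)[1] = 0
(x ⊛ y)[2] = 6

x ⊛ y = [2, 0, 6]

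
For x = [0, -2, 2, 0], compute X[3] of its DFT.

X[3] = Σ(n=0 to 3) x[n] · ω_4^(3n) where ω_4 = e^(-2πi/4)
= (0)·ω_4^0 + (-2)·ω_4^3 + (2)·ω_4^6 + (0)·ω_4^9

X[3] = -2-2i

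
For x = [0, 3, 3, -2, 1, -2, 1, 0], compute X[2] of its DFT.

X[2] = Σ(n=0 to 7) x[n] · ω_8^(2n) where ω_8 = e^(-2πi/8)
= (0)·ω_8^0 + (3)·ω_8^2 + (3)·ω_8^4 + (-2)·ω_8^6 + (1)·ω_8^8 + (-2)·ω_8^10 + (1)·ω_8^12 + (0)·ω_8^14

X[2] = -3-3i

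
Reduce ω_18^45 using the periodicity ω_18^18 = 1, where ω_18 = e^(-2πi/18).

Since ω_18^18 = 1, powers reduce modulo 18.
45 mod 18 = 9
So ω_18^45 = ω_18^9 = e^(-2πi·9/18)

ω_18^45 = ω_18^9 = -1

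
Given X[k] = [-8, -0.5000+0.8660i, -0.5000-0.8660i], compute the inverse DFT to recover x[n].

x[n] = (1/3) Σ(k=0 to 2) X[k] · e^(2πikn/3)

Computing each x[n]:
x[0] = -3
x[1] = -3
x[2] = -2

x = [-3, -3, -2]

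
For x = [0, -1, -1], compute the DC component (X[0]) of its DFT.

X[0] = Σ(n=0 to 2) x[n] · ω_3^0 = Σ x[n]
= (0) + (-1) + (-1)

X[0] = -2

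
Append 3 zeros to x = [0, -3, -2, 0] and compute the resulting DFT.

Original 4-point DFT: [-5, 2+3i, 1, 2-3i]
Zero-padded 7-point DFT provides frequency interpolation.

DFT_7([x, 0, ...]) = [-5, -1.4254+4.2954i, 2.4695+2.0570i, 1.4559-0.2620i, 1.4559+0.2620i, 2.4695-2.0570i, -1.4254-4.2954i]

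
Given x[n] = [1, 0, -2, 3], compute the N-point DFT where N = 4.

X[k] = Σ(n=0 to 3) x[n] · ω_4^(nk)
where ω_4 = e^(-2πi/4)

Computing each X[k]:
X[0] = 2
X[1] = 3+3i
X[2] = -4
X[3] = 3-3i

X = [2, 3+3i, -4, 3-3i]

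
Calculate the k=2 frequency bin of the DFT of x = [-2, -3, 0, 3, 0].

X[2] = Σ(n=0 to 4) x[n] · ω_5^(2n) where ω_5 = e^(-2πi/5)
= (-2)·ω_5^0 + (-3)·ω_5^2 + (0)·ω_5^4 + (3)·ω_5^6 + (0)·ω_5^8

X[2] = 1.3541-1.0898i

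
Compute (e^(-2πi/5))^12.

Since ω_5^5 = 1, powers reduce modulo 5.
12 mod 5 = 2
So ω_5^12 = ω_5^2 = e^(-2πi·2/5)

ω_5^12 = ω_5^2 = -0.8090-0.5878i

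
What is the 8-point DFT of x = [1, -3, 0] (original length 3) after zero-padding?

Original 3-point DFT: [-2, 2.5000+2.5981i, 2.5000-2.5981i]
Zero-padded 8-point DFT provides frequency interpolation.

DFT_8([x, 0, ...]) = [-2, -1.1213+2.1213i, 1+3i, 3.1213+2.1213i, 4, 3.1213-2.1213i, 1-3i, -1.1213-2.1213i]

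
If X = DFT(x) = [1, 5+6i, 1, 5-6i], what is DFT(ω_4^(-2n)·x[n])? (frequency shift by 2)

Modulation property: DFT(ω_4^(-2n)·x[n]) = X[(k-2) mod 4], so circularly shift X by 2 positions.

X[k-2] = [1, 5-6i, 1, 5+6i]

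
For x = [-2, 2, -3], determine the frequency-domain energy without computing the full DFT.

Parseval: Σ|x[n]|² = (1/N)Σ|X[k]|², so Σ|X[k]|² = N·Σ|x[n]|² = 3·17.0000

Σ|X[k]|² = N·Σ|x[n]|² = 3·17.0000 = 51.0000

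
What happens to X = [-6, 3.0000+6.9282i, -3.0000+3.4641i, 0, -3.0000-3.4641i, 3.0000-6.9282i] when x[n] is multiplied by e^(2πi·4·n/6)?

Modulation property: DFT(ω_6^(-4n)·x[n]) = X[(k-4) mod 6], so circularly shift X by 4 positions.

X[k-4] = [-3.0000+3.4641i, 0, -3.0000-3.4641i, 3.0000-6.9282i, -6, 3.0000+6.9282i]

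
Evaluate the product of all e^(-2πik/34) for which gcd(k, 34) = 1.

The primitive 34th roots of unity are ω_34^k for k coprime to 34: k ∈ {1, 3, 5, 7, 9, 11, 13, 15, 19, 21, 23, 25, 27, 29, 31, 33}
Their product equals the constant term of the cyclotomic polynomial Φ_34(x) up to sign.
For n ≥ 3, the product of all primitive nth roots of unity is 1. (For n=1 it is 1; for n=2 it is -1.)

1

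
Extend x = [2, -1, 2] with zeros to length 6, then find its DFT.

Original 3-point DFT: [3, 1.5000+2.5981i, 1.5000-2.5981i]
Zero-padded 6-point DFT provides frequency interpolation.

DFT_6([x, 0, ...]) = [3, 0.5000-0.8660i, 1.5000+2.5981i, 5, 1.5000-2.5981i, 0.5000+0.8660i]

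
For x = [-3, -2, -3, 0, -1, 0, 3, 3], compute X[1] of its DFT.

X[1] = Σ(n=0 to 7) x[n] · ω_8^(1n) where ω_8 = e^(-2πi/8)
= (-3)·ω_8^0 + (-2)·ω_8^1 + (-3)·ω_8^2 + (0)·ω_8^3 + (-1)·ω_8^4 + (0)·ω_8^5 + (3)·ω_8^6 + (3)·ω_8^7

X[1] = -1.2929+9.5355i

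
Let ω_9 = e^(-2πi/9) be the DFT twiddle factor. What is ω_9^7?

ω_9^7 = e^(-2πi·7/9)
= cos(-2π·7/9) + i·sin(-2π·7/9)
= cos(-14π/9) + i·sin(-14π/9)

ω_9^7 = cos(-14π/9) + i·sin(-14π/9) = 0.1736+0.9848i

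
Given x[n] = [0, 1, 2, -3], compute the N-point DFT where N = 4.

X[k] = Σ(n=0 to 3) x[n] · ω_4^(nk)
where ω_4 = e^(-2πi/4)

Computing each X[k]:
X[0] = 0
X[1] = -2-4i
X[2] = 4
X[3] = -2+4i

X = [0, -2-4i, 4, -2+4i]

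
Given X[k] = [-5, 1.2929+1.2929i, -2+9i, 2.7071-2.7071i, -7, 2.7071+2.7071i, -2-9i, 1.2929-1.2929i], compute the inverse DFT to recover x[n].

x[n] = (1/8) Σ(k=0 to 7) X[k] · e^(2πikn/8)

Computing each x[n]:
x[0] = -1
x[1] = -2
x[2] = -2
x[3] = 3
x[4] = -3
x[5] = -2
x[6] = 0
x[7] = 2

x = [-1, -2, -2, 3, -3, -2, 0, 2]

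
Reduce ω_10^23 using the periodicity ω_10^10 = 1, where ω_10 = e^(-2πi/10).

Since ω_10^10 = 1, powers reduce modulo 10.
23 mod 10 = 3
So ω_10^23 = ω_10^3 = e^(-2πi·3/10)

ω_10^23 = ω_10^3 = -0.3090-0.9511i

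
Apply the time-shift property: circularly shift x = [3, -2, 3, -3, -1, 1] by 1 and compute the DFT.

Time shift by 1: X_shifted[k] = ω_6^(1k) · X[k]
Shifted x = [1, 3, -2, 3, -3, -1]

DFT(x[n-1]) = [1, 1.5000-4.3301i, 5.5000-2.5981i, -9, 5.5000+2.5981i, 1.5000+4.3301i]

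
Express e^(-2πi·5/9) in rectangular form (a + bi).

ω_9^5 = e^(-2πi·5/9)
= cos(-2π·5/9) + i·sin(-2π·5/9)
= cos(-10π/9) + i·sin(-10π/9)

ω_9^5 = cos(-10π/9) + i·sin(-10π/9) = -0.9397+0.3420i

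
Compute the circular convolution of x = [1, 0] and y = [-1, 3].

(x ⊛ y)[n] = Σ(m=0 to 1) x[m] · y[(n-m) mod 2]

Computing each output sample:
(x ⊛ y)[0] = -1
(x ⊛ y)[1] = 3

x ⊛ y = [-1, 3]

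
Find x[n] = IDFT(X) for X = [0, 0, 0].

x[n] = (1/3) Σ(k=0 to 2) X[k] · e^(2πikn/3)

Computing each x[n]:
x[0] = 0
x[1] = 0
x[2] = 0

x = [0, 0, 0]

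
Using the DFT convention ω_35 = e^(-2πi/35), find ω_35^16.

ω_35^16 = e^(-2πi·16/35)
= cos(-2π·16/35) + i·sin(-2π·16/35)
= cos(-32π/35) + i·sin(-32π/35)

ω_35^16 = cos(-32π/35) + i·sin(-32π/35) = -0.9640-0.2660i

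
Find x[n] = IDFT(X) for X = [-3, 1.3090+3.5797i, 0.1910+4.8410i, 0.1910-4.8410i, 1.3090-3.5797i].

x[n] = (1/5) Σ(k=0 to 4) X[k] · e^(2πikn/5)

Computing each x[n]:
x[0] = 0
x[1] = -3
x[2] = 0
x[3] = -2
x[4] = 2

x = [0, -3, 0, -2, 2]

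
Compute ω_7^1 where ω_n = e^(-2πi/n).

ω_7^1 = e^(-2πi·1/7)
= cos(-2π·1/7) + i·sin(-2π·1/7)
= cos(-2π/7) + i·sin(-2π/7)

ω_7^1 = cos(-2π/7) + i·sin(-2π/7) = 0.6235-0.7818i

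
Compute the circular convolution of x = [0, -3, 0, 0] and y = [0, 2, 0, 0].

(x ⊛ y)[n] = Σ(m=0 to 3) x[m] · y[(n-m) mod 4]

Computing each output sample:
(x ⊛ y)[0] = 0
(x ⊛ y)[1] = 0
(x ⊛ y)[2] = -6
(x ⊛ y)[3] = 0

x ⊛ y = [0, 0, -6, 0]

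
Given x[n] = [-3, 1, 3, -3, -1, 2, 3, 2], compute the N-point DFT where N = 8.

X[k] = Σ(n=0 to 7) x[n] · ω_8^(nk)
where ω_8 = e^(-2πi/8)

Computing each X[k]:
X[0] = 4
X[1] = 0.8284+4.2426i
X[2] = -10-4i
X[3] = -4.8284+4.2426i
X[4] = 0
X[5] = -4.8284-4.2426i
X[6] = -10+4i
X[7] = 0.8284-4.2426i

X = [4, 0.8284+4.2426i, -10-4i, -4.8284+4.2426i, 0, -4.8284-4.2426i, -10+4i, 0.8284-4.2426i]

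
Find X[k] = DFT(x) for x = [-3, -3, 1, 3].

X[k] = Σ(n=0 to 3) x[n] · ω_4^(nk)
where ω_4 = e^(-2πi/4)

Computing each X[k]:
X[0] = -2
X[1] = -4+6i
X[2] = -2
X[3] = -4-6i

X = [-2, -4+6i, -2, -4-6i]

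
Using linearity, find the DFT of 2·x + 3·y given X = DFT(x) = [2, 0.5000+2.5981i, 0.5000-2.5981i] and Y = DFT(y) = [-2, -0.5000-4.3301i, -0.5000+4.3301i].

By linearity: DFT(2x + 3y) = 2·DFT(x) + 3·DFT(y)
= 2·[2, 0.5000+2.5981i, 0.5000-2.5981i] + 3·[-2, -0.5000-4.3301i, -0.5000+4.3301i]

Computing element-wise:
Z[0] = 2·(2) + 3·(-2) = -2
Z[1] = 2·(0.5000+2.5981i) + 3·(-0.5000-4.3301i) = -0.5000-7.7941i
Z[2] = 2·(0.5000-2.5981i) + 3·(-0.5000+4.3301i) = -0.5000+7.7941i

DFT(2x + 3y) = 2·X + 3·Y = [-2, -0.5000-7.7941i, -0.5000+7.7941i]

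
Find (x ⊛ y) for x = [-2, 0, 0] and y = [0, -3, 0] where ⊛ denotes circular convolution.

(x ⊛ y)[n] = Σ(m=0 to 2) x[m] · y[(n-m) mod 3]

Computing each output sample:
(x ⊛ y)[0] = 0
(x ⊛ y)[1] = 6
(x ⊛ y)[2] = 0

x ⊛ y = [0, 6, 0]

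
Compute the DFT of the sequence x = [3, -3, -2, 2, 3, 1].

X[k] = Σ(n=0 to 5) x[n] · ω_6^(nk)
where ω_6 = e^(-2πi/6)

Computing each X[k]:
X[0] = 4
X[1] = -0.5000+7.7942i
X[2] = 5.5000-0.8660i
X[3] = 4
X[4] = 5.5000+0.8660i
X[5] = -0.5000-7.7942i

X = [4, -0.5000+7.7942i, 5.5000-0.8660i, 4, 5.5000+0.8660i, -0.5000-7.7942i]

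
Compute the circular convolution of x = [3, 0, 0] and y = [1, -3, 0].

(x ⊛ y)[n] = Σ(m=0 to 2) x[m] · y[(n-m) mod 3]

Computing each output sample:
(x ⊛ y)[0] = 3
(x ⊛ y)[1] = -9
(x ⊛ y)[2] = 0

x ⊛ y = [3, -9, 0]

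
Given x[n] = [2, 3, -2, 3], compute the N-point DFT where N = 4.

X[k] = Σ(n=0 to 3) x[n] · ω_4^(nk)
where ω_4 = e^(-2πi/4)

Computing each X[k]:
X[0] = 6
X[1] = 4
X[2] = -6
X[3] = 4

X = [6, 4, -6, 4]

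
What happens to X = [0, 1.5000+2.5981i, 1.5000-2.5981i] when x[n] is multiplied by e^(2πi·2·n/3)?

Modulation property: DFT(ω_3^(-2n)·x[n]) = X[(k-2) mod 3], so circularly shift X by 2 positions.

X[k-2] = [1.5000+2.5981i, 1.5000-2.5981i, 0]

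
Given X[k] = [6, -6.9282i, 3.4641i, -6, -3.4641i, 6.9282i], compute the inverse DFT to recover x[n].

x[n] = (1/6) Σ(k=0 to 5) X[k] · e^(2πikn/6)

Computing each x[n]:
x[0] = 0
x[1] = 3
x[2] = 3
x[3] = 2
x[4] = -3
x[5] = 1

x = [0, 3, 3, 2, -3, 1]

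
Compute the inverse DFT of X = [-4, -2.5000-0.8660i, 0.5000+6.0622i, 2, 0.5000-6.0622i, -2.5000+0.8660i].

x[n] = (1/6) Σ(k=0 to 5) X[k] · e^(2πikn/6)

Computing each x[n]:
x[0] = -1
x[1] = -3
x[2] = 2
x[3] = 0
x[4] = -2
x[5] = 0

x = [-1, -3, 2, 0, -2, 0]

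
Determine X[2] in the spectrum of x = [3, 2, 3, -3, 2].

X[2] = Σ(n=0 to 4) x[n] · ω_5^(2n) where ω_5 = e^(-2πi/5)
= (3)·ω_5^0 + (2)·ω_5^2 + (3)·ω_5^4 + (-3)·ω_5^6 + (2)·ω_5^8

X[2] = -0.2361+5.7063i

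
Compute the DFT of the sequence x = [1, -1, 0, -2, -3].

X[k] = Σ(n=0 to 4) x[n] · ω_5^(nk)
where ω_5 = e^(-2πi/5)

Computing each X[k]:
X[0] = -5
X[1] = 1.3820-3.0777i
X[2] = 3.6180+0.7265i
X[3] = 3.6180-0.7265i
X[4] = 1.3820+3.0777i

X = [-5, 1.3820-3.0777i, 3.6180+0.7265i, 3.6180-0.7265i, 1.3820+3.0777i]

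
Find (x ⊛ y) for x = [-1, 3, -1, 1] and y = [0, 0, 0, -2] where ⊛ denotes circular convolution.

(x ⊛ y)[n] = Σ(m=0 to 3) x[m] · y[(n-m) mod 4]

Computing each output sample:
(x ⊛ y)[0] = -6
(x ⊛ y)[1] = 2
(x ⊛ y)[2] = -2
(x ⊛ y)[3] = 2

x ⊛ y = [-6, 2, -2, 2]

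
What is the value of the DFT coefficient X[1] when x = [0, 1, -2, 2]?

X[1] = Σ(n=0 to 3) x[n] · ω_4^(1n) where ω_4 = e^(-2πi/4)
= (0)·ω_4^0 + (1)·ω_4^1 + (-2)·ω_4^2 + (2)·ω_4^3

X[1] = 2+1i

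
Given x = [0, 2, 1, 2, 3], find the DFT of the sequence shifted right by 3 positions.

Time shift by 3: X_shifted[k] = ω_5^(3k) · X[k]
Shifted x = [1, 2, 3, 0, 2]

DFT(x[n-3]) = [8, -0.1910-1.7634i, -1.3090+2.8532i, -1.3090-2.8532i, -0.1910+1.7634i]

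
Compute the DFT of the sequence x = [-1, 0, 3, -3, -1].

X[k] = Σ(n=0 to 4) x[n] · ω_5^(nk)
where ω_5 = e^(-2πi/5)

Computing each X[k]:
X[0] = -2
X[1] = -1.3090-4.4778i
X[2] = -0.1910+5.1186i
X[3] = -0.1910-5.1186i
X[4] = -1.3090+4.4778i

X = [-2, -1.3090-4.4778i, -0.1910+5.1186i, -0.1910-5.1186i, -1.3090+4.4778i]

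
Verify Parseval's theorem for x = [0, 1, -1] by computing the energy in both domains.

Time domain:
Σ|x[n]|² = |0|² + |1|² + |-1|² = 2.0000

Frequency domain:
(1/3)Σ|X[k]|² = (1/3)(|0|² + |-1.7321i|² + |1.7321i|²) = (1/3)·6.0000 = 2.0000

Both sides agree, confirming Parseval's theorem.

Σ|x[n]|² = (1/N)Σ|X[k]|² = 2.0000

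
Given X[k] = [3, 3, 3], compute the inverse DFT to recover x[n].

x[n] = (1/3) Σ(k=0 to 2) X[k] · e^(2πikn/3)

Computing each x[n]:
x[0] = 3
x[1] = 0
x[2] = 0

x = [3, 0, 0]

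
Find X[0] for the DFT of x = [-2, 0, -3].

X[0] = Σ(n=0 to 2) x[n] · ω_3^0 = Σ x[n]
= (-2) + (0) + (-3)

X[0] = -5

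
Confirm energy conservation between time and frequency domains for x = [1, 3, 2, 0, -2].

Time domain:
Σ|x[n]|² = |1|² + |3|² + |2|² + |0|² + |-2|² = 18.0000

Frequency domain:
(1/5)Σ|X[k]|² = (1/5)(|4|² + |-0.3090-5.9309i|² + |0.8090-1.0368i|² + |0.8090+1.0368i|² + |-0.3090+5.9309i|²) = (1/5)·90.0000 = 18.0000

Both sides agree, confirming Parseval's theorem.

Σ|x[n]|² = (1/N)Σ|X[k]|² = 18.0000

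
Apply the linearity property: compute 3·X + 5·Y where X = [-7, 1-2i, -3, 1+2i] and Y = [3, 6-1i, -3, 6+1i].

By linearity: DFT(3x + 5y) = 3·DFT(x) + 5·DFT(y)
= 3·[-7, 1-2i, -3, 1+2i] + 5·[3, 6-1i, -3, 6+1i]

Computing element-wise:
Z[0] = 3·(-7) + 5·(3) = -6
Z[1] = 3·(1-2i) + 5·(6-1i) = 33-11i
Z[2] = 3·(-3) + 5·(-3) = -24
Z[3] = 3·(1+2i) + 5·(6+1i) = 33+11i

DFT(3x + 5y) = 3·X + 5·Y = [-6, 33-11i, -24, 33+11i]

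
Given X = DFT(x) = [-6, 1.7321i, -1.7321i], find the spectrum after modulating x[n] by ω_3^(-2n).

Modulation property: DFT(ω_3^(-2n)·x[n]) = X[(k-2) mod 3], so circularly shift X by 2 positions.

X[k-2] = [1.7321i, -1.7321i, -6]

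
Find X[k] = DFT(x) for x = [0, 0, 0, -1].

X[k] = Σ(n=0 to 3) x[n] · ω_4^(nk)
where ω_4 = e^(-2πi/4)

Computing each X[k]:
X[0] = -1
X[1] = -1i
X[2] = 1
X[3] = 1i

X = [-1, -1i, 1, 1i]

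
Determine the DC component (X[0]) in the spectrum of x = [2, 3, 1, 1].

X[0] = Σ(n=0 to 3) x[n] · ω_4^0 = Σ x[n]
= (2) + (3) + (1) + (1)

X[0] = 7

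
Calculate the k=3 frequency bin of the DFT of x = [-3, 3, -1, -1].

X[3] = Σ(n=0 to 3) x[n] · ω_4^(3n) where ω_4 = e^(-2πi/4)
= (-3)·ω_4^0 + (3)·ω_4^3 + (-1)·ω_4^6 + (-1)·ω_4^9

X[3] = -2+4i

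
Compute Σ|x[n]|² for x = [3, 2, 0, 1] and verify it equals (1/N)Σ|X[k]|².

Time domain:
Σ|x[n]|² = |3|² + |2|² + |0|² + |1|² = 14.0000

Frequency domain:
(1/4)Σ|X[k]|² = (1/4)(|6|² + |3-1i|² + |0|² + |3+1i|²) = (1/4)·56.0000 = 14.0000

Both sides agree, confirming Parseval's theorem.

Σ|x[n]|² = (1/N)Σ|X[k]|² = 14.0000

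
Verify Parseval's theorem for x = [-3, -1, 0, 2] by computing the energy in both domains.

Time domain:
Σ|x[n]|² = |-3|² + |-1|² + |0|² + |2|² = 14.0000

Frequency domain:
(1/4)Σ|X[k]|² = (1/4)(|-2|² + |-3+3i|² + |-4|² + |-3-3i|²) = (1/4)·56.0000 = 14.0000

Both sides agree, confirming Parseval's theorem.

Σ|x[n]|² = (1/N)Σ|X[k]|² = 14.0000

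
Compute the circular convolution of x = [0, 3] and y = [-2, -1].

(x ⊛ y)[n] = Σ(m=0 to 1) x[m] · y[(n-m) mod 2]

Computing each output sample:
(x ⊛ y)[0] = -3
(x ⊛ y)[1] = -6

x ⊛ y = [-3, -6]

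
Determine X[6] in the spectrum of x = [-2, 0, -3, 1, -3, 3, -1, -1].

X[6] = Σ(n=0 to 7) x[n] · ω_8^(6n) where ω_8 = e^(-2πi/8)
= (-2)·ω_8^0 + (0)·ω_8^6 + (-3)·ω_8^12 + (1)·ω_8^18 + (-3)·ω_8^24 + (3)·ω_8^30 + (-1)·ω_8^36 + (-1)·ω_8^42

X[6] = -1+3i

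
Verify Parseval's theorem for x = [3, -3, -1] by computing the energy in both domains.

Time domain:
Σ|x[n]|² = |3|² + |-3|² + |-1|² = 19.0000

Frequency domain:
(1/3)Σ|X[k]|² = (1/3)(|-1|² + |5.0000+1.7321i|² + |5.0000-1.7321i|²) = (1/3)·57.0000 = 19.0000

Both sides agree, confirming Parseval's theorem.

Σ|x[n]|² = (1/N)Σ|X[k]|² = 19.0000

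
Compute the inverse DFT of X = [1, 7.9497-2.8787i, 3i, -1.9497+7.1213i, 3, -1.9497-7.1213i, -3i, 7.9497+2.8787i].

x[n] = (1/8) Σ(k=0 to 7) X[k] · e^(2πikn/8)

Computing each x[n]:
x[0] = 2
x[1] = 0
x[2] = 3
x[3] = -2
x[4] = -1
x[5] = -2
x[6] = -2
x[7] = 3

x = [2, 0, 3, -2, -1, -2, -2, 3]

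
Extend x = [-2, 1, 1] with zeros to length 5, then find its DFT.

Original 3-point DFT: [0, -3, -3]
Zero-padded 5-point DFT provides frequency interpolation.

DFT_5([x, 0, ...]) = [0, -2.5000-1.5388i, -2.5000+0.3633i, -2.5000-0.3633i, -2.5000+1.5388i]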